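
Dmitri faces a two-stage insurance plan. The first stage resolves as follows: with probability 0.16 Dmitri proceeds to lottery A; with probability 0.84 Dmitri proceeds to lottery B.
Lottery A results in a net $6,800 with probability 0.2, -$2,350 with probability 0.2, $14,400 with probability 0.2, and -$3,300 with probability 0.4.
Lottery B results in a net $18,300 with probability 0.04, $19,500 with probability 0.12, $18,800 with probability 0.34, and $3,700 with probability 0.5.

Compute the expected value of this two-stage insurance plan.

EV(A) = 0.2 × 6800 + 0.2 × (-2350) + 0.2 × 14400 + 0.4 × (-3300) = 1360 − 470 + 2880 − 1320 = 2450
EV(B) = 0.04 × 18300 + 0.12 × 19500 + 0.34 × 18800 + 0.5 × 3700 = 732 + 2340 + 6392 + 1850 = 11314
Overall = 0.16 × 2450 + 0.84 × 11314 = 392 + 9503.76 = 9895.76

$9,895.76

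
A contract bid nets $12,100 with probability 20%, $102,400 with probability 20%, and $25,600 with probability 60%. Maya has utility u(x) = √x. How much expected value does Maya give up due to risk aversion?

$5,136

E[u] = 0.2·√12100 + 0.2·√102400 + 0.6·√25600 = 0.2·110 + 0.2·320 + 0.6·160 = 182
CE = (182)² = 33124
Risk premium = EV − CE = 38260 − 33124 = 5136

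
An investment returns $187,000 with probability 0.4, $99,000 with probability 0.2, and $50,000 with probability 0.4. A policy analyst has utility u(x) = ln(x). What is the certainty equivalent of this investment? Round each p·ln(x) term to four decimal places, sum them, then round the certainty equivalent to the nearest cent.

E[u] = 0.4·ln(187000) + 0.2·ln(99000) + 0.4·ln(50000) = 4.8555 + 2.3006 + 4.3279 = 11.4840
CE = e^11.4840 ≈ 97148.89

$97,148.89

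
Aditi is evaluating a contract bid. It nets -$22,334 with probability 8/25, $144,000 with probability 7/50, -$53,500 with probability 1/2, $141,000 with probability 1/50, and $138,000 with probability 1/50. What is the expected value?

EV = 8/25 × (-22334) + 7/50 × 144000 + 1/2 × (-53500) + 1/50 × 141000 + 1/50 × 138000 = -7146.88 + 20160 − 26750 + 2820 + 2760 = -8156.88

-$8,156.88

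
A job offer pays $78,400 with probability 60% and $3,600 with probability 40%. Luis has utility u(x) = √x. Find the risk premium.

$11,616

E[u] = 0.6·√78400 + 0.4·√3600 = 0.6·280 + 0.4·60 = 192
CE = (192)² = 36864
Risk premium = EV − CE = 48480 − 36864 = 11616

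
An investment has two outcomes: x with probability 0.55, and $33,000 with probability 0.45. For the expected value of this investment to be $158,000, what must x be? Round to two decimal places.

0.55·x + 0.45·33000 = 158000
0.55·x = 158000 − 14850 = 143150
x = 143150 / 0.55 = 260272.7273

x = $260,272.73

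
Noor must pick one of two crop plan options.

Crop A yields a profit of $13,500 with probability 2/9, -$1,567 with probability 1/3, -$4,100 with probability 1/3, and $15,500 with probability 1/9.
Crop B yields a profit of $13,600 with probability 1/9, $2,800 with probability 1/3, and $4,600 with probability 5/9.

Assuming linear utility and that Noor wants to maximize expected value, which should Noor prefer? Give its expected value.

Crop A = 2/9 × 13500 + 1/3 × (-1567) + 1/3 × (-4100) + 1/9 × 15500 = 3000 − 522.3333 − 1366.6667 + 1722.2222 = 2833.2222
Crop B = 1/9 × 13600 + 1/3 × 2800 + 5/9 × 4600 = 1511.1111 + 933.3333 + 2555.5556 = 5000

Crop B ($5,000)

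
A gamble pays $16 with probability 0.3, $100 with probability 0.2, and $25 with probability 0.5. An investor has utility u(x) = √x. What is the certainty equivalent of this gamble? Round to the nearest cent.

E[u] = 0.3·√16 + 0.2·√100 + 0.5·√25 = 0.3·4 + 0.2·10 + 0.5·5 = 5.7
CE = (5.7)² = 32.49

$32.49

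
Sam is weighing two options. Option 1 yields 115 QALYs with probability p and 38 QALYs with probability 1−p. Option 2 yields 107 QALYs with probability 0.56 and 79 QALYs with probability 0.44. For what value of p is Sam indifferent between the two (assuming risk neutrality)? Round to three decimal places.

EV(Option 2) = 0.56 × 107 + 0.44 × 79 = 59.92 + 34.76 = 94.68
p·115 + (1−p)·38 = 94.68
77p + 38 = 94.68
p = (94.68 − 38) / 77

p = 0.736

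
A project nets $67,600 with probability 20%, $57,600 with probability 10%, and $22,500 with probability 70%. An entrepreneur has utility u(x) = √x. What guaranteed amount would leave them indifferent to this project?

$32,761

E[u] = 0.2·√67600 + 0.1·√57600 + 0.7·√22500 = 0.2·260 + 0.1·240 + 0.7·150 = 181
CE = (181)² = 32761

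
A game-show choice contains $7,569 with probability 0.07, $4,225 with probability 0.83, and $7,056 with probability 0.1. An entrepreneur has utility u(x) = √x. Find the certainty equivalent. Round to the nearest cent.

$4,684.03

E[u] = 0.07·√7569 + 0.83·√4225 + 0.1·√7056 = 0.07·87 + 0.83·65 + 0.1·84 = 68.44
CE = (68.44)² = 4684.0336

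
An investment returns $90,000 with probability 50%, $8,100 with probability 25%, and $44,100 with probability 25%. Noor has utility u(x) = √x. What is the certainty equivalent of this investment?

E[u] = 0.5·√90000 + 0.25·√8100 + 0.25·√44100 = 0.5·300 + 0.25·90 + 0.25·210 = 225
CE = (225)² = 50625

$50,625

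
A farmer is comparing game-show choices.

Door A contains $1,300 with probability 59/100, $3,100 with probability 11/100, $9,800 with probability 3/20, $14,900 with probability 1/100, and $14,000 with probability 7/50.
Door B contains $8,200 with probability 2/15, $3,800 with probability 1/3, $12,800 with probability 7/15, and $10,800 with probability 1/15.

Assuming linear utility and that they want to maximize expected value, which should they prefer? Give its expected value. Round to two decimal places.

Door B ($9,053.33)

Door A = 59/100 × 1300 + 11/100 × 3100 + 3/20 × 9800 + 1/100 × 14900 + 7/50 × 14000 = 767 + 341 + 1470 + 149 + 1960 = 4687
Door B = 2/15 × 8200 + 1/3 × 3800 + 7/15 × 12800 + 1/15 × 10800 = 1093.3333 + 1266.6667 + 5973.3333 + 720 = 9053.3333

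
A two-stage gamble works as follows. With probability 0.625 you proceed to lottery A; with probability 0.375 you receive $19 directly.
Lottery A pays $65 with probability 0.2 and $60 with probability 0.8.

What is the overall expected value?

EV(A) = 0.2 × 65 + 0.8 × 60 = 13 + 48 = 61
Branch B: 19 (certain)
Overall = 0.625 × 61 + 0.375 × 19 = 38.125 + 7.125 = 45.25

$45.25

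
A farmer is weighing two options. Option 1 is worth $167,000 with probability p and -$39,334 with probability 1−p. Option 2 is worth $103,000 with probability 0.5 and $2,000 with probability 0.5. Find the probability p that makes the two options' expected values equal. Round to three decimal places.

EV(Option 2) = 0.5 × 103000 + 0.5 × 2000 = 51500 + 1000 = 52500
p·167000 + (1−p)·(-39334) = 52500
206334p − 39334 = 52500
p = (52500 + 39334) / 206334

p = 0.445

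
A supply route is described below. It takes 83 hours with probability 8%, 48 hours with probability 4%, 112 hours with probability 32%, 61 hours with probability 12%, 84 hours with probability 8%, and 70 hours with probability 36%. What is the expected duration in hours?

83.64 hours

EV = 0.08 × 83 + 0.04 × 48 + 0.32 × 112 + 0.12 × 61 + 0.08 × 84 + 0.36 × 70 = 6.64 + 1.92 + 35.84 + 7.32 + 6.72 + 25.2 = 83.64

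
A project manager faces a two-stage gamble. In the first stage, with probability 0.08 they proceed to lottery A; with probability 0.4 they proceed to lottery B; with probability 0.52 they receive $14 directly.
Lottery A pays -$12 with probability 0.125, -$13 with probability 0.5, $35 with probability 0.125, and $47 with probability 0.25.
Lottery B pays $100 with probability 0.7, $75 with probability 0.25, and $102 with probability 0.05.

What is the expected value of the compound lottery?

$45.47

EV(A) = 0.125 × (-12) + 0.5 × (-13) + 0.125 × 35 + 0.25 × 47 = -1.5 − 6.5 + 4.375 + 11.75 = 8.125
EV(B) = 0.7 × 100 + 0.25 × 75 + 0.05 × 102 = 70 + 18.75 + 5.1 = 93.85
Branch C: 14 (certain)
Overall = 0.08 × 8.125 + 0.4 × 93.85 + 0.52 × 14 = 0.65 + 37.54 + 7.28 = 45.47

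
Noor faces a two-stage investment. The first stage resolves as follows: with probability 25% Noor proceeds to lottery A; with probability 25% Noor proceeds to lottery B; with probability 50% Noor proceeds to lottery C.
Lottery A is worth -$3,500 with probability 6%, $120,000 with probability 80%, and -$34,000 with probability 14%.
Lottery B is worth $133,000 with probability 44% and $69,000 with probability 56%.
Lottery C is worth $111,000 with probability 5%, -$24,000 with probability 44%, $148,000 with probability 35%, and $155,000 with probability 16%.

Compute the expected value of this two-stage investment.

EV(A) = 0.06 × (-3500) + 0.8 × 120000 + 0.14 × (-34000) = -210 + 96000 − 4760 = 91030
EV(B) = 0.44 × 133000 + 0.56 × 69000 = 58520 + 38640 = 97160
EV(C) = 0.05 × 111000 + 0.44 × (-24000) + 0.35 × 148000 + 0.16 × 155000 = 5550 − 10560 + 51800 + 24800 = 71590
Overall = 0.25 × 91030 + 0.25 × 97160 + 0.5 × 71590 = 22757.5 + 24290 + 35795 = 82842.5

$82,842.50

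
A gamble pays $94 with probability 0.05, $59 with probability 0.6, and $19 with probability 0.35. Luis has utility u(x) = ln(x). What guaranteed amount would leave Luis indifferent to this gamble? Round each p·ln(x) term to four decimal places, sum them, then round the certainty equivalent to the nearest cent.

$40.62

E[u] = 0.05·ln(94) + 0.6·ln(59) + 0.35·ln(19) = 0.2272 + 2.4465 + 1.0306 = 3.7043
CE = e^3.7043 ≈ 40.62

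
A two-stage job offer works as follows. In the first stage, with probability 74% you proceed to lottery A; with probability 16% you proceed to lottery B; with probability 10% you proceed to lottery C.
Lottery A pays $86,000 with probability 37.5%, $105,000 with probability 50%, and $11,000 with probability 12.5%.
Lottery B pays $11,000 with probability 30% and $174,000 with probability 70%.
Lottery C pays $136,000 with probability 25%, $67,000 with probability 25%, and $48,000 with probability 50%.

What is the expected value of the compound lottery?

EV(A) = 0.375 × 86000 + 0.5 × 105000 + 0.125 × 11000 = 32250 + 52500 + 1375 = 86125
EV(B) = 0.3 × 11000 + 0.7 × 174000 = 3300 + 121800 = 125100
EV(C) = 0.25 × 136000 + 0.25 × 67000 + 0.5 × 48000 = 34000 + 16750 + 24000 = 74750
Overall = 0.74 × 86125 + 0.16 × 125100 + 0.1 × 74750 = 63732.5 + 20016 + 7475 = 91223.5

$91,223.50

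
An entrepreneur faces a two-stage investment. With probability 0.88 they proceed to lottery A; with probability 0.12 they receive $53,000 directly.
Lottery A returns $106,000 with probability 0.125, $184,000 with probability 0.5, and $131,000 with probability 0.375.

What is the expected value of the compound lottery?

EV(A) = 0.125 × 106000 + 0.5 × 184000 + 0.375 × 131000 = 13250 + 92000 + 49125 = 154375
Branch B: 53000 (certain)
Overall = 0.88 × 154375 + 0.12 × 53000 = 135850 + 6360 = 142210

$142,210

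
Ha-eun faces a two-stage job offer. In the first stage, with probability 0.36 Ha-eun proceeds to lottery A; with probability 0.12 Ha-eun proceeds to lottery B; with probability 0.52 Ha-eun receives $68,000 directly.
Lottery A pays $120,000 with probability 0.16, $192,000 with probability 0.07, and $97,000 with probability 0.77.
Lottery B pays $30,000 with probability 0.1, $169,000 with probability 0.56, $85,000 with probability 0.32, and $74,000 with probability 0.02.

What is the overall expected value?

EV(A) = 0.16 × 120000 + 0.07 × 192000 + 0.77 × 97000 = 19200 + 13440 + 74690 = 107330
EV(B) = 0.1 × 30000 + 0.56 × 169000 + 0.32 × 85000 + 0.02 × 74000 = 3000 + 94640 + 27200 + 1480 = 126320
Branch C: 68000 (certain)
Overall = 0.36 × 107330 + 0.12 × 126320 + 0.52 × 68000 = 38638.8 + 15158.4 + 35360 = 89157.2

$89,157.20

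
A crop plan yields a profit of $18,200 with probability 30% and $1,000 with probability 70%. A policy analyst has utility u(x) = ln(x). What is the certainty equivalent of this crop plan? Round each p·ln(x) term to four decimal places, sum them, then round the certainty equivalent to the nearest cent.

$2,387.97

E[u] = 0.3·ln(18200) + 0.7·ln(1000) = 2.9428 + 4.8354 = 7.7782
CE = e^7.7782 ≈ 2387.97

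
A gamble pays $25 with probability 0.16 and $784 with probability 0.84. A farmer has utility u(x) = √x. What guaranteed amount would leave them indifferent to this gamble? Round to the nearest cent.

$591.46

E[u] = 0.16·√25 + 0.84·√784 = 0.16·5 + 0.84·28 = 24.32
CE = (24.32)² = 591.4624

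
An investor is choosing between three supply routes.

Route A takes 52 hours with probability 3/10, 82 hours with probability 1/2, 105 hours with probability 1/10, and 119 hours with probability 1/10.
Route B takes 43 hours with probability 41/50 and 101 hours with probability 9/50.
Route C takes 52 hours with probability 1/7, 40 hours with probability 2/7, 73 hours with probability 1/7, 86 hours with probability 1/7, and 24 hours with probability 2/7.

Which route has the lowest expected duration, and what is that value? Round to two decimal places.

Route A = 3/10 × 52 + 1/2 × 82 + 1/10 × 105 + 1/10 × 119 = 15.6 + 41 + 10.5 + 11.9 = 79
Route B = 41/50 × 43 + 9/50 × 101 = 35.26 + 18.18 = 53.44
Route C = 1/7 × 52 + 2/7 × 40 + 1/7 × 73 + 1/7 × 86 + 2/7 × 24 = 7.4286 + 11.4286 + 10.4286 + 12.2857 + 6.8571 = 48.4286

Route C (48.43 hours)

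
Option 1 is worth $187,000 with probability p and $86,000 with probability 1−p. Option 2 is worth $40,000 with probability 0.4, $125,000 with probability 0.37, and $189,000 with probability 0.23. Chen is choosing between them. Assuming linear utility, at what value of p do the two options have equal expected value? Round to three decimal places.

EV(Option 2) = 0.4 × 40000 + 0.37 × 125000 + 0.23 × 189000 = 16000 + 46250 + 43470 = 105720
p·187000 + (1−p)·86000 = 105720
101000p + 86000 = 105720
p = (105720 − 86000) / 101000

p = 0.195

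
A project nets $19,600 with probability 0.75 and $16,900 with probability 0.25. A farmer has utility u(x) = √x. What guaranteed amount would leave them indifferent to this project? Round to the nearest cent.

E[u] = 0.75·√19600 + 0.25·√16900 = 0.75·140 + 0.25·130 = 137.5
CE = (137.5)² = 18906.25

$18,906.25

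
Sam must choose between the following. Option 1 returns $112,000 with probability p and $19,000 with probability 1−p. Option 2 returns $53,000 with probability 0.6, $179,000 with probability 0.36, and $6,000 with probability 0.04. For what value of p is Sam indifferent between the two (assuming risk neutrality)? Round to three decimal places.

p = 0.833

EV(Option 2) = 0.6 × 53000 + 0.36 × 179000 + 0.04 × 6000 = 31800 + 64440 + 240 = 96480
p·112000 + (1−p)·19000 = 96480
93000p + 19000 = 96480
p = (96480 − 19000) / 93000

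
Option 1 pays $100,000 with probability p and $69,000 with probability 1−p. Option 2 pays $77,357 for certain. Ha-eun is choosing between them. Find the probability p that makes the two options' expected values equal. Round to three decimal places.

p = 0.270

p·100000 + (1−p)·69000 = 77357
31000p + 69000 = 77357
p = (77357 − 69000) / 31000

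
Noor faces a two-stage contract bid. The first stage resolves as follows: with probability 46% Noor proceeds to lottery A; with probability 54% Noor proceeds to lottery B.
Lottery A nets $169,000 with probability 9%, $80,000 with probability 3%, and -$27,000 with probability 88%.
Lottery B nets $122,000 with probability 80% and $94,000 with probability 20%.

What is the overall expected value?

$60,027

EV(A) = 0.09 × 169000 + 0.03 × 80000 + 0.88 × (-27000) = 15210 + 2400 − 23760 = -6150
EV(B) = 0.8 × 122000 + 0.2 × 94000 = 97600 + 18800 = 116400
Overall = 0.46 × (-6150) + 0.54 × 116400 = -2829 + 62856 = 60027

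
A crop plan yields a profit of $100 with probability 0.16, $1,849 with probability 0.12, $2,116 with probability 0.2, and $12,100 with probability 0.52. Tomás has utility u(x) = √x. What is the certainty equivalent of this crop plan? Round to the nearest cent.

$5,352.39

E[u] = 0.16·√100 + 0.12·√1849 + 0.2·√2116 + 0.52·√12100 = 0.16·10 + 0.12·43 + 0.2·46 + 0.52·110 = 73.16
CE = (73.16)² = 5352.3856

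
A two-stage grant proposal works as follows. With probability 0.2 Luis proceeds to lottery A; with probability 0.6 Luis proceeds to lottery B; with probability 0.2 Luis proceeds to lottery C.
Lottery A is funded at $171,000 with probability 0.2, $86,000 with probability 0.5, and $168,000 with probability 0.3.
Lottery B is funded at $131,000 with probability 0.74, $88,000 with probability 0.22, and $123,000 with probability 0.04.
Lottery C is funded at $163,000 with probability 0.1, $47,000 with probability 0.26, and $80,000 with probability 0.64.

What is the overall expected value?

$114,196

EV(A) = 0.2 × 171000 + 0.5 × 86000 + 0.3 × 168000 = 34200 + 43000 + 50400 = 127600
EV(B) = 0.74 × 131000 + 0.22 × 88000 + 0.04 × 123000 = 96940 + 19360 + 4920 = 121220
EV(C) = 0.1 × 163000 + 0.26 × 47000 + 0.64 × 80000 = 16300 + 12220 + 51200 = 79720
Overall = 0.2 × 127600 + 0.6 × 121220 + 0.2 × 79720 = 25520 + 72732 + 15944 = 114196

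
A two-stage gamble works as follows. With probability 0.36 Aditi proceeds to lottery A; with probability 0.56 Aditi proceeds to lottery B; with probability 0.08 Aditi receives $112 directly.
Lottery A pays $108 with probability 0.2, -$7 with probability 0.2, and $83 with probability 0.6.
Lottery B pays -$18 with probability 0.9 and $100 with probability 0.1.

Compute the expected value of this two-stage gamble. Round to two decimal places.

$30.69

EV(A) = 0.2 × 108 + 0.2 × (-7) + 0.6 × 83 = 21.6 − 1.4 + 49.8 = 70
EV(B) = 0.9 × (-18) + 0.1 × 100 = -16.2 + 10 = -6.2
Branch C: 112 (certain)
Overall = 0.36 × 70 + 0.56 × (-6.2) + 0.08 × 112 = 25.2 − 3.472 + 8.96 = 30.688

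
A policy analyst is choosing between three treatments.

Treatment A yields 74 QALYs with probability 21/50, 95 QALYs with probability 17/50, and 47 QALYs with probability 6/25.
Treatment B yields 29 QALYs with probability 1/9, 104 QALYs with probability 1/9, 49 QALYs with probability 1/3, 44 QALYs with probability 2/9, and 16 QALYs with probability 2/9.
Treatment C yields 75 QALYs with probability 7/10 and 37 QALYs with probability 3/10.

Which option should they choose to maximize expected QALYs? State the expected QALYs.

Treatment A (74.66 QALYs)

Treatment A = 21/50 × 74 + 17/50 × 95 + 6/25 × 47 = 31.08 + 32.3 + 11.28 = 74.66
Treatment B = 1/9 × 29 + 1/9 × 104 + 1/3 × 49 + 2/9 × 44 + 2/9 × 16 = 3.2222 + 11.5556 + 16.3333 + 9.7778 + 3.5556 = 44.4444
Treatment C = 7/10 × 75 + 3/10 × 37 = 52.5 + 11.1 = 63.6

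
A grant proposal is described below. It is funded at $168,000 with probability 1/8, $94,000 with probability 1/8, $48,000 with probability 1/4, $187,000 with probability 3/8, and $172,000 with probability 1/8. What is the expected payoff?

$136,375

EV = 1/8 × 168000 + 1/8 × 94000 + 1/4 × 48000 + 3/8 × 187000 + 1/8 × 172000 = 21000 + 11750 + 12000 + 70125 + 21500 = 136375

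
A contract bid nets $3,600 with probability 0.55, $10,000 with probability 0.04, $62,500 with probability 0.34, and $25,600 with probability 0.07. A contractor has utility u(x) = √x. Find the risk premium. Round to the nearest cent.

$7,679.76

E[u] = 0.55·√3600 + 0.04·√10000 + 0.34·√62500 + 0.07·√25600 = 0.55·60 + 0.04·100 + 0.34·250 + 0.07·160 = 133.2
CE = (133.2)² = 17742.24
Risk premium = EV − CE = 25422 − 17742.24 = 7679.76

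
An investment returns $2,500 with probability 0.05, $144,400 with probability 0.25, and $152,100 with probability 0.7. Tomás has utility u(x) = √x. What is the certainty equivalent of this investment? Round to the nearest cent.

$137,270.25

E[u] = 0.05·√2500 + 0.25·√144400 + 0.7·√152100 = 0.05·50 + 0.25·380 + 0.7·390 = 370.5
CE = (370.5)² = 137270.25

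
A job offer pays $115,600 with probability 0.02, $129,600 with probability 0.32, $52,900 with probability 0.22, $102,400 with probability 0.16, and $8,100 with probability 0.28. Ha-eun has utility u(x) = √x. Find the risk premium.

E[u] = 0.02·√115600 + 0.32·√129600 + 0.22·√52900 + 0.16·√102400 + 0.28·√8100 = 0.02·340 + 0.32·360 + 0.22·230 + 0.16·320 + 0.28·90 = 249
CE = (249)² = 62001
Risk premium = EV − CE = 74074 − 62001 = 12073

$12,073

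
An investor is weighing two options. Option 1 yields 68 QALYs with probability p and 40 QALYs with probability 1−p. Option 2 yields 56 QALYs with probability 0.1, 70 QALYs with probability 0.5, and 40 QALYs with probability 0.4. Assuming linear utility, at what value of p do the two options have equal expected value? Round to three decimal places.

p = 0.593

EV(Option 2) = 0.1 × 56 + 0.5 × 70 + 0.4 × 40 = 5.6 + 35 + 16 = 56.6
p·68 + (1−p)·40 = 56.6
28p + 40 = 56.6
p = (56.6 − 40) / 28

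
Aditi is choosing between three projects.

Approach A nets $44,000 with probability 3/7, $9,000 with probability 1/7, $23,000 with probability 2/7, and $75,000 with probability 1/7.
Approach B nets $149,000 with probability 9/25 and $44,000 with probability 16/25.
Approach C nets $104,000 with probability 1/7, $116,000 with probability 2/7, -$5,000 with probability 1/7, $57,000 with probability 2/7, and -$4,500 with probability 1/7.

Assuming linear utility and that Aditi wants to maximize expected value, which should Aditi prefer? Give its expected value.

Approach A = 3/7 × 44000 + 1/7 × 9000 + 2/7 × 23000 + 1/7 × 75000 = 18857.1429 + 1285.7143 + 6571.4286 + 10714.2857 = 37428.5714
Approach B = 9/25 × 149000 + 16/25 × 44000 = 53640 + 28160 = 81800
Approach C = 1/7 × 104000 + 2/7 × 116000 + 1/7 × (-5000) + 2/7 × 57000 + 1/7 × (-4500) = 14857.1429 + 33142.8571 − 714.2857 + 16285.7143 − 642.8571 = 62928.5714

Approach B ($81,800)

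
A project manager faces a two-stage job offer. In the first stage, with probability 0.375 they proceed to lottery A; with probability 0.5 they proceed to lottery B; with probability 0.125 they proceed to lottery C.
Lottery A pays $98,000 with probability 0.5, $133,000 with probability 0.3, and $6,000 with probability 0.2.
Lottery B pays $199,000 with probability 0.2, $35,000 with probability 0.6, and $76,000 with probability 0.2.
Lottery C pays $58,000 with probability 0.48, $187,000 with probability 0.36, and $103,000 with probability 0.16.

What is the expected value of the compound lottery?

EV(A) = 0.5 × 98000 + 0.3 × 133000 + 0.2 × 6000 = 49000 + 39900 + 1200 = 90100
EV(B) = 0.2 × 199000 + 0.6 × 35000 + 0.2 × 76000 = 39800 + 21000 + 15200 = 76000
EV(C) = 0.48 × 58000 + 0.36 × 187000 + 0.16 × 103000 = 27840 + 67320 + 16480 = 111640
Overall = 0.375 × 90100 + 0.5 × 76000 + 0.125 × 111640 = 33787.5 + 38000 + 13955 = 85742.5

$85,742.50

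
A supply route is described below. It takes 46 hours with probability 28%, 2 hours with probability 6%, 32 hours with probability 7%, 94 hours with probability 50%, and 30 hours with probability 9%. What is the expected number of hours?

EV = 0.28 × 46 + 0.06 × 2 + 0.07 × 32 + 0.5 × 94 + 0.09 × 30 = 12.88 + 0.12 + 2.24 + 47 + 2.7 = 64.94

64.94 hours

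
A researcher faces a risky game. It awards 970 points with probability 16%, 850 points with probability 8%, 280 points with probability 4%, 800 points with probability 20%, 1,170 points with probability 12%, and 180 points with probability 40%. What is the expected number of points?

606.8 points

EV = 0.16 × 970 + 0.08 × 850 + 0.04 × 280 + 0.2 × 800 + 0.12 × 1170 + 0.4 × 180 = 155.2 + 68 + 11.2 + 160 + 140.4 + 72 = 606.8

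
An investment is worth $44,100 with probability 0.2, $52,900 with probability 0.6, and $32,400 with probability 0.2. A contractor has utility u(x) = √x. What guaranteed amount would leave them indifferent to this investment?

E[u] = 0.2·√44100 + 0.6·√52900 + 0.2·√32400 = 0.2·210 + 0.6·230 + 0.2·180 = 216
CE = (216)² = 46656

$46,656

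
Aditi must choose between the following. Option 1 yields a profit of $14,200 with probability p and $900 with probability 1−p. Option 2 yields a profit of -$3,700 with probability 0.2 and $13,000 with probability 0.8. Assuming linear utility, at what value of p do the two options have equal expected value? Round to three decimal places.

p = 0.659

EV(Option 2) = 0.2 × (-3700) + 0.8 × 13000 = -740 + 10400 = 9660
p·14200 + (1−p)·900 = 9660
13300p + 900 = 9660
p = (9660 − 900) / 13300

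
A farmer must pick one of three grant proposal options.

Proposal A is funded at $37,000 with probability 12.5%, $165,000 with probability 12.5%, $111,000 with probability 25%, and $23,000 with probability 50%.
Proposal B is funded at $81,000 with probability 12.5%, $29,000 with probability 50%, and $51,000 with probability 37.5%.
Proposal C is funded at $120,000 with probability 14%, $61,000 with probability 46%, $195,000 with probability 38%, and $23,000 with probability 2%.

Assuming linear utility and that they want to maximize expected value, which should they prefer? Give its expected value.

Proposal C ($119,420)

Proposal A = 0.125 × 37000 + 0.125 × 165000 + 0.25 × 111000 + 0.5 × 23000 = 4625 + 20625 + 27750 + 11500 = 64500
Proposal B = 0.125 × 81000 + 0.5 × 29000 + 0.375 × 51000 = 10125 + 14500 + 19125 = 43750
Proposal C = 0.14 × 120000 + 0.46 × 61000 + 0.38 × 195000 + 0.02 × 23000 = 16800 + 28060 + 74100 + 460 = 119420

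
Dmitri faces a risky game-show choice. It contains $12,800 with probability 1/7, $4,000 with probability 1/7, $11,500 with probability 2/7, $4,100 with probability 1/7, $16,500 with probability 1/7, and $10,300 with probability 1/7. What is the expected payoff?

$10,100

EV = 1/7 × 12800 + 1/7 × 4000 + 2/7 × 11500 + 1/7 × 4100 + 1/7 × 16500 + 1/7 × 10300 = 1828.5714 + 571.4286 + 3285.7143 + 585.7143 + 2357.1429 + 1471.4286 = 10100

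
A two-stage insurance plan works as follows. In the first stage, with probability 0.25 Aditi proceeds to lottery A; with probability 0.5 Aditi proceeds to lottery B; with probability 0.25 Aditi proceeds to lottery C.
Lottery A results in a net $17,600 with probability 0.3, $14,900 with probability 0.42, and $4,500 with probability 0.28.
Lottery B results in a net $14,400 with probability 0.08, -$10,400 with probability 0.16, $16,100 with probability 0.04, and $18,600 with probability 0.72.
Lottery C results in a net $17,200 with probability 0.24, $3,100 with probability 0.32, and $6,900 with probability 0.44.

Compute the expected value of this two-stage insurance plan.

$12,000.50

EV(A) = 0.3 × 17600 + 0.42 × 14900 + 0.28 × 4500 = 5280 + 6258 + 1260 = 12798
EV(B) = 0.08 × 14400 + 0.16 × (-10400) + 0.04 × 16100 + 0.72 × 18600 = 1152 − 1664 + 644 + 13392 = 13524
EV(C) = 0.24 × 17200 + 0.32 × 3100 + 0.44 × 6900 = 4128 + 992 + 3036 = 8156
Overall = 0.25 × 12798 + 0.5 × 13524 + 0.25 × 8156 = 3199.5 + 6762 + 2039 = 12000.5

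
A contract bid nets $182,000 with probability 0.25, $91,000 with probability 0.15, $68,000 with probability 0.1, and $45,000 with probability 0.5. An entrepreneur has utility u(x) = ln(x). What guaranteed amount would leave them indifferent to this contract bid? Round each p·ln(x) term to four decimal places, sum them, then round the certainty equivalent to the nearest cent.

$73,909.75

E[u] = 0.25·ln(182000) + 0.15·ln(91000) + 0.1·ln(68000) + 0.5·ln(45000) = 3.0279 + 1.7128 + 1.1127 + 5.3572 = 11.2106
CE = e^11.2106 ≈ 73909.75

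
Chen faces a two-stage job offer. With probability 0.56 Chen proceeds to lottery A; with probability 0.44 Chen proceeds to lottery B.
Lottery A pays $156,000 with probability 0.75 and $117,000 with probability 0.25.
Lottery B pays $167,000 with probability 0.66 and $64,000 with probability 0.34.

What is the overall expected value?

$139,971.20

EV(A) = 0.75 × 156000 + 0.25 × 117000 = 117000 + 29250 = 146250
EV(B) = 0.66 × 167000 + 0.34 × 64000 = 110220 + 21760 = 131980
Overall = 0.56 × 146250 + 0.44 × 131980 = 81900 + 58071.2 = 139971.2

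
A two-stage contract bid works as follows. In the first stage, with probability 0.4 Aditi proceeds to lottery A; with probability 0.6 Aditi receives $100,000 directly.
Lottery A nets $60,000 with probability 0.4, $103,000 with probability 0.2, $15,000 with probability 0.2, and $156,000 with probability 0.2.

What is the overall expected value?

$91,520

EV(A) = 0.4 × 60000 + 0.2 × 103000 + 0.2 × 15000 + 0.2 × 156000 = 24000 + 20600 + 3000 + 31200 = 78800
Branch B: 100000 (certain)
Overall = 0.4 × 78800 + 0.6 × 100000 = 31520 + 60000 = 91520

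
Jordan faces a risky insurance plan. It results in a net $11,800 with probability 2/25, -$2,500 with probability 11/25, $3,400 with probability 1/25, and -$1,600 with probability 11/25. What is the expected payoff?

EV = 2/25 × 11800 + 11/25 × (-2500) + 1/25 × 3400 + 11/25 × (-1600) = 944 − 1100 + 136 − 704 = -724

-$724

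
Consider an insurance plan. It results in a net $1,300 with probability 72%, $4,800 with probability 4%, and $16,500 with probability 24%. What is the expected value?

EV = 0.72 × 1300 + 0.04 × 4800 + 0.24 × 16500 = 936 + 192 + 3960 = 5088

$5,088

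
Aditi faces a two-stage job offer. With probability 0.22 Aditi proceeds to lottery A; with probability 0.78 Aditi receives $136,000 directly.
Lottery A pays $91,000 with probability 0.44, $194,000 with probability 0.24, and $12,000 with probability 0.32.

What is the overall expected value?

EV(A) = 0.44 × 91000 + 0.24 × 194000 + 0.32 × 12000 = 40040 + 46560 + 3840 = 90440
Branch B: 136000 (certain)
Overall = 0.22 × 90440 + 0.78 × 136000 = 19896.8 + 106080 = 125976.8

$125,976.80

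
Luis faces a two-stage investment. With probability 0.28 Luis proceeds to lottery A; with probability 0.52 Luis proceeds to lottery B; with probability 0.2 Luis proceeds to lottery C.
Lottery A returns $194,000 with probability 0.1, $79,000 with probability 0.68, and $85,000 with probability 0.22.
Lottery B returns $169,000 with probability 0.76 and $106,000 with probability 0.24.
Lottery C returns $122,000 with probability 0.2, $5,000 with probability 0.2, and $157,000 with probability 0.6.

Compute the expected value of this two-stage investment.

$129,647.20

EV(A) = 0.1 × 194000 + 0.68 × 79000 + 0.22 × 85000 = 19400 + 53720 + 18700 = 91820
EV(B) = 0.76 × 169000 + 0.24 × 106000 = 128440 + 25440 = 153880
EV(C) = 0.2 × 122000 + 0.2 × 5000 + 0.6 × 157000 = 24400 + 1000 + 94200 = 119600
Overall = 0.28 × 91820 + 0.52 × 153880 + 0.2 × 119600 = 25709.6 + 80017.6 + 23920 = 129647.2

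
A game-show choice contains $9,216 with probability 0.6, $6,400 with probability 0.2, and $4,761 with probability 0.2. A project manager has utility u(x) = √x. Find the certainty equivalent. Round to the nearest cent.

E[u] = 0.6·√9216 + 0.2·√6400 + 0.2·√4761 = 0.6·96 + 0.2·80 + 0.2·69 = 87.4
CE = (87.4)² = 7638.76

$7,638.76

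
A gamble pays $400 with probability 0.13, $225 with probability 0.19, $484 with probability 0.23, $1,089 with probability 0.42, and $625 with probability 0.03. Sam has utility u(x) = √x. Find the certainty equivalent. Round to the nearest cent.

E[u] = 0.13·√400 + 0.19·√225 + 0.23·√484 + 0.42·√1089 + 0.03·√625 = 0.13·20 + 0.19·15 + 0.23·22 + 0.42·33 + 0.03·25 = 25.12
CE = (25.12)² = 631.0144

$631.01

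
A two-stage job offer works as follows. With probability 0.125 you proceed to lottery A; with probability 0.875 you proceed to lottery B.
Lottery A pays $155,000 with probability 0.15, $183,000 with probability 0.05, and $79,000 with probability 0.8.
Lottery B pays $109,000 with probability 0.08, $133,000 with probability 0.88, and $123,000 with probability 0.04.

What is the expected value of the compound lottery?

EV(A) = 0.15 × 155000 + 0.05 × 183000 + 0.8 × 79000 = 23250 + 9150 + 63200 = 95600
EV(B) = 0.08 × 109000 + 0.88 × 133000 + 0.04 × 123000 = 8720 + 117040 + 4920 = 130680
Overall = 0.125 × 95600 + 0.875 × 130680 = 11950 + 114345 = 126295

$126,295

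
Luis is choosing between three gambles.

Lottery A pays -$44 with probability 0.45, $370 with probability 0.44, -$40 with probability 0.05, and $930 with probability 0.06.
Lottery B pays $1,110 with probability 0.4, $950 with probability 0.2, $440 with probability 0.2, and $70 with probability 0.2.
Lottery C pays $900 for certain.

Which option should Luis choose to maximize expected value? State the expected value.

Lottery A = 0.45 × (-44) + 0.44 × 370 + 0.05 × (-40) + 0.06 × 930 = -19.8 + 162.8 − 2 + 55.8 = 196.8
Lottery B = 0.4 × 1110 + 0.2 × 950 + 0.2 × 440 + 0.2 × 70 = 444 + 190 + 88 + 14 = 736
Lottery C: 900 (certain)

Lottery C ($900)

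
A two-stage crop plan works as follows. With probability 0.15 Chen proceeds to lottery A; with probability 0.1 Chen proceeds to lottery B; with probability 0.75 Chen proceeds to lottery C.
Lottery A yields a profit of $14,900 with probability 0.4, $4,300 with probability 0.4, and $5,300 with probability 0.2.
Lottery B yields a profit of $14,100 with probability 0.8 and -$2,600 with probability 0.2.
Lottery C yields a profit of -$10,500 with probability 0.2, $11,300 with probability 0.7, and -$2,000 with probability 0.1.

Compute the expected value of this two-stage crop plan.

EV(A) = 0.4 × 14900 + 0.4 × 4300 + 0.2 × 5300 = 5960 + 1720 + 1060 = 8740
EV(B) = 0.8 × 14100 + 0.2 × (-2600) = 11280 − 520 = 10760
EV(C) = 0.2 × (-10500) + 0.7 × 11300 + 0.1 × (-2000) = -2100 + 7910 − 200 = 5610
Overall = 0.15 × 8740 + 0.1 × 10760 + 0.75 × 5610 = 1311 + 1076 + 4207.5 = 6594.5

$6,594.50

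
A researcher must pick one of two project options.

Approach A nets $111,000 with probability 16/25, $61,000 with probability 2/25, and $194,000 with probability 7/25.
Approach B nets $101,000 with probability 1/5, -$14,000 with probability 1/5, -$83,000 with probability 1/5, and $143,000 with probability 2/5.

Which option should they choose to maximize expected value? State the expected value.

Approach A ($130,240)

Approach A = 16/25 × 111000 + 2/25 × 61000 + 7/25 × 194000 = 71040 + 4880 + 54320 = 130240
Approach B = 1/5 × 101000 + 1/5 × (-14000) + 1/5 × (-83000) + 2/5 × 143000 = 20200 − 2800 − 16600 + 57200 = 58000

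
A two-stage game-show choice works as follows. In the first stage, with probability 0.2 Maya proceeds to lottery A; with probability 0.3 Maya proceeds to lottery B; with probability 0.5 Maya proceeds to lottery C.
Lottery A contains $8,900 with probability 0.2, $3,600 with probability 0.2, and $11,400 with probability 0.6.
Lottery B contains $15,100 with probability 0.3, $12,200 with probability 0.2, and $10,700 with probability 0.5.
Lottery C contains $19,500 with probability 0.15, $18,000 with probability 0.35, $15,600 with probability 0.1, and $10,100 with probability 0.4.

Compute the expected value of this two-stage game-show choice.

EV(A) = 0.2 × 8900 + 0.2 × 3600 + 0.6 × 11400 = 1780 + 720 + 6840 = 9340
EV(B) = 0.3 × 15100 + 0.2 × 12200 + 0.5 × 10700 = 4530 + 2440 + 5350 = 12320
EV(C) = 0.15 × 19500 + 0.35 × 18000 + 0.1 × 15600 + 0.4 × 10100 = 2925 + 6300 + 1560 + 4040 = 14825
Overall = 0.2 × 9340 + 0.3 × 12320 + 0.5 × 14825 = 1868 + 3696 + 7412.5 = 12976.5

$12,976.50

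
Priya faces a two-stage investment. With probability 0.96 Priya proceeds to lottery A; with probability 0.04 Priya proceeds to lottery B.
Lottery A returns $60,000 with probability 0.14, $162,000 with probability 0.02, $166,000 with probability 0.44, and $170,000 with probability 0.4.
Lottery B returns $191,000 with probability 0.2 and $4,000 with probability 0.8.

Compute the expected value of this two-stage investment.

EV(A) = 0.14 × 60000 + 0.02 × 162000 + 0.44 × 166000 + 0.4 × 170000 = 8400 + 3240 + 73040 + 68000 = 152680
EV(B) = 0.2 × 191000 + 0.8 × 4000 = 38200 + 3200 = 41400
Overall = 0.96 × 152680 + 0.04 × 41400 = 146572.8 + 1656 = 148228.8

$148,228.80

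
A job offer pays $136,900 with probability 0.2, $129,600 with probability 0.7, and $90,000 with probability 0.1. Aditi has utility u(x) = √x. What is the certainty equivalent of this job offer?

$126,736

E[u] = 0.2·√136900 + 0.7·√129600 + 0.1·√90000 = 0.2·370 + 0.7·360 + 0.1·300 = 356
CE = (356)² = 126736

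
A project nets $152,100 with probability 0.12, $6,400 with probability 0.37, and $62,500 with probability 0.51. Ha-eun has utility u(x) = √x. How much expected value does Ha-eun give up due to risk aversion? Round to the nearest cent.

E[u] = 0.12·√152100 + 0.37·√6400 + 0.51·√62500 = 0.12·390 + 0.37·80 + 0.51·250 = 203.9
CE = (203.9)² = 41575.21
Risk premium = EV − CE = 52495 − 41575.21 = 10919.79

$10,919.79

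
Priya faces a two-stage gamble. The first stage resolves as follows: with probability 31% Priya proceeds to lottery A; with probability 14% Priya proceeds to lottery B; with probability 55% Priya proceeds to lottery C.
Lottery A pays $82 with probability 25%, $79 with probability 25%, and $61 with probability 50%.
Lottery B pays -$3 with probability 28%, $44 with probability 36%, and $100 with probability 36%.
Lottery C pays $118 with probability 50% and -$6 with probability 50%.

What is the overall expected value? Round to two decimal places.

$59.87

EV(A) = 0.25 × 82 + 0.25 × 79 + 0.5 × 61 = 20.5 + 19.75 + 30.5 = 70.75
EV(B) = 0.28 × (-3) + 0.36 × 44 + 0.36 × 100 = -0.84 + 15.84 + 36 = 51
EV(C) = 0.5 × 118 + 0.5 × (-6) = 59 − 3 = 56
Overall = 0.31 × 70.75 + 0.14 × 51 + 0.55 × 56 = 21.9325 + 7.14 + 30.8 = 59.8725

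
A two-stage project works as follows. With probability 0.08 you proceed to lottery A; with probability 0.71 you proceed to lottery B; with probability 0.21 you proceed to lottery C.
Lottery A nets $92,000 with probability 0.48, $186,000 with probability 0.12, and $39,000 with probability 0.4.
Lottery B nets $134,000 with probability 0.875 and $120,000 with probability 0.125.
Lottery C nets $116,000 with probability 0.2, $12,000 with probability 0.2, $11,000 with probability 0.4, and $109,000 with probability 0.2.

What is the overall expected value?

EV(A) = 0.48 × 92000 + 0.12 × 186000 + 0.4 × 39000 = 44160 + 22320 + 15600 = 82080
EV(B) = 0.875 × 134000 + 0.125 × 120000 = 117250 + 15000 = 132250
EV(C) = 0.2 × 116000 + 0.2 × 12000 + 0.4 × 11000 + 0.2 × 109000 = 23200 + 2400 + 4400 + 21800 = 51800
Overall = 0.08 × 82080 + 0.71 × 132250 + 0.21 × 51800 = 6566.4 + 93897.5 + 10878 = 111341.9

$111,341.90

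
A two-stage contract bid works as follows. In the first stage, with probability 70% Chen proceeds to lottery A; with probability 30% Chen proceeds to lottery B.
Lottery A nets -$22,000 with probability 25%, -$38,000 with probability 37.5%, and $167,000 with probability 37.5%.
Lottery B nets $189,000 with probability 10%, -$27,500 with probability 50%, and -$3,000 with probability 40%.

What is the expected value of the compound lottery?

EV(A) = 0.25 × (-22000) + 0.375 × (-38000) + 0.375 × 167000 = -5500 − 14250 + 62625 = 42875
EV(B) = 0.1 × 189000 + 0.5 × (-27500) + 0.4 × (-3000) = 18900 − 13750 − 1200 = 3950
Overall = 0.7 × 42875 + 0.3 × 3950 = 30012.5 + 1185 = 31197.5

$31,197.50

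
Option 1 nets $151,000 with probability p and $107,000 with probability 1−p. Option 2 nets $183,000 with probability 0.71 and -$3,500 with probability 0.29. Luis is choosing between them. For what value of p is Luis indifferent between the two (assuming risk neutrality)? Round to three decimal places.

EV(Option 2) = 0.71 × 183000 + 0.29 × (-3500) = 129930 − 1015 = 128915
p·151000 + (1−p)·107000 = 128915
44000p + 107000 = 128915
p = (128915 − 107000) / 44000

p = 0.498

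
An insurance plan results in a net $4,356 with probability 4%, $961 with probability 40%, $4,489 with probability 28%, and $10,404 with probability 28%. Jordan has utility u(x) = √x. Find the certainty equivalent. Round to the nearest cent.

E[u] = 0.04·√4356 + 0.4·√961 + 0.28·√4489 + 0.28·√10404 = 0.04·66 + 0.4·31 + 0.28·67 + 0.28·102 = 62.36
CE = (62.36)² = 3888.7696

$3,888.77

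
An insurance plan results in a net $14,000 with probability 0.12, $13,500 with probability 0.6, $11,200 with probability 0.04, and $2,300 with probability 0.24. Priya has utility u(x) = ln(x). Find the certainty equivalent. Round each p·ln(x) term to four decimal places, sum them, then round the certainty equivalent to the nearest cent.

$8,800.82

E[u] = 0.12·ln(14000) + 0.6·ln(13500) + 0.04·ln(11200) + 0.24·ln(2300) = 1.1456 + 5.7063 + 0.3729 + 1.8578 = 9.0826
CE = e^9.0826 ≈ 8800.82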